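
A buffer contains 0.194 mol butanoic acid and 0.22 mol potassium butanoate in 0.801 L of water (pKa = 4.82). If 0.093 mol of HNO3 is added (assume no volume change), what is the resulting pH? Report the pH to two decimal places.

After neutralization: n(CH3(CH2)2COOH) = 0.287 mol, n(CH3(CH2)2COO-) = 0.127 mol.
pH = pKa + log([A⁻]/[HA]) = 4.82 + log(0.127/0.287) = 4.82 -0.354

pH = 4.47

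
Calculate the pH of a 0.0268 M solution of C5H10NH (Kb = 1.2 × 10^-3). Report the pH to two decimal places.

C5H10NH + H2O ⇌ C5H10NH2+ + OH-
Let x = [OH-] at equilibrium. Kb = x²/(0.0268 − x).
The 5% rule fails; solving x² + Kb·x − Kb·C₀ = 0 exactly:
x = (−Kb + √(Kb² + 4·Kb·C₀))/2 = 5.10 × 10^-3 M
pOH = −log(5.10 × 10^-3) = 2.29; pH = 14.00 − 2.29 = 11.71

pH = 11.71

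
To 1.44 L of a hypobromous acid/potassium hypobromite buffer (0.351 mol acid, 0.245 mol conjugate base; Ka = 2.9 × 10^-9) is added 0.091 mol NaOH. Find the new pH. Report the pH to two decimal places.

pH = 8.65

After neutralization: n(HOBr) = 0.26 mol, n(OBr-) = 0.336 mol.
pKa = −log(2.9 × 10^-9) = 8.538
pH = pKa + log(n_OBr-/n_HOBr) = 8.538 + log(0.336/0.26) = 8.538 + (+0.111)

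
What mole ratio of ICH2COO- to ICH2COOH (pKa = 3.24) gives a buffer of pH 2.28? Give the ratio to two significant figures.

pH = pKa + log(r) ⇒ log(r) = 2.28 − 3.24 = -0.96
r = [ICH2COO-]/[ICH2COOH] = 10^(-0.96) = 0.11

ratio = 0.11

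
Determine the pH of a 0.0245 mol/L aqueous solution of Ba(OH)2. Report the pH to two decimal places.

Ba(OH)2 is a strong base (each formula unit releases 2 OH-); [OH-] = 0.049 M.
pOH = -log(0.049) = 1.31
pH = 14.00 - 1.31 = 12.69

pH = 12.69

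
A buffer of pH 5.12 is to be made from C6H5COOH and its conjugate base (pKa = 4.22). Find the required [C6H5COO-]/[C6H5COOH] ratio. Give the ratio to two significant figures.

pH = pKa + log(r) ⇒ log(r) = 5.12 − 4.22 = +0.90
r = [C6H5COO-]/[C6H5COOH] = 10^(+0.90) = 7.94

ratio = 7.9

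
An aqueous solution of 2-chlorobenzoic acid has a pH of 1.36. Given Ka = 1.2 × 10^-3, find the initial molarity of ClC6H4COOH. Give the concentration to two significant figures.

[H+] = 10^(-1.36) = 4.37 × 10^-2 M = x
Ka = x²/(C₀ − x) ⇒ C₀ = x + x²/Ka
C₀ = 4.37 × 10^-2 + (4.37 × 10^-2)²/(1.2 × 10^-3) = 1.64 M

C₀ = 1.6 M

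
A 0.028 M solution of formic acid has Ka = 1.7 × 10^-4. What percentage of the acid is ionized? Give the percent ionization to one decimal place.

HCOOH ⇌ HCOO- + H+; let x = [H+] at equilibrium.
Solve x² + 0.00017x − 4.76e-06 = 0 → x = 2.10 × 10^-3 M
% ionization = x/C₀ × 100% = 2.10 × 10^-3/0.028 × 100% = 7.5%

7.5%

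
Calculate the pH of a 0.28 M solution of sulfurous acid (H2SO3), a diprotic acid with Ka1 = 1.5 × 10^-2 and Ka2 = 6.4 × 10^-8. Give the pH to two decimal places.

pH = 1.24

Since Ka1 ≫ Ka2, the first ionization dominates [H+].
Ka1 = x²/(0.28 − x) = 1.5 × 10^-2
Solving the quadratic: x = (−Ka1 + √(Ka1² + 4·Ka1·C₀))/2 = 5.77 × 10^-2 M
pH = −log(5.77 × 10^-2) = 1.24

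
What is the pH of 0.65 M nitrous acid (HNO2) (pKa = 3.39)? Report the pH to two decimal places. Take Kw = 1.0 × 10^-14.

pH = 1.79

HNO2 ⇌ NO2- + H+
Ka = 10^(−3.39) = 4.07 × 10^-4
Let x = [H+] at equilibrium. Ka = x²/(0.65 − x).
Neglecting x in the denominator: x = √(4.07 × 10^-4 × 0.65) = 1.63 × 10^-2 M
Check: 2.5% ionized — well under 5%, approximation valid.
pH = −log[H+] = −log(1.63 × 10^-2) = 1.79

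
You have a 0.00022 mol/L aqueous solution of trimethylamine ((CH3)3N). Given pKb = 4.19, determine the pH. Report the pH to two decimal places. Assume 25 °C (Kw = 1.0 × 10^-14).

(CH3)3N + H2O ⇌ (CH3)3NH+ + OH-
Kb = 10^(−4.19) = 6.46 × 10^-5
Kb = [OH-]²/(0.00022 − [OH-]) = 6.46 × 10^-5
Here C₀/Kb ≈ 3.41, so the small-[OH-] approximation fails. Use the quadratic:
[OH-] = (−Kb + √(Kb² + 4·Kb·C₀))/2 = 9.12 × 10^-5 M
pOH = −log(9.12 × 10^-5) = 4.04; pH = 14.00 − 4.04 = 9.96

pH = 9.96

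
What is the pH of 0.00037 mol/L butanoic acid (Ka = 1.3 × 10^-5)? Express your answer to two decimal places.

pH = 4.20

CH3(CH2)2COOH ⇌ CH3(CH2)2COO- + H+
From the ICE table, Ka = x²/(0.00037 − x) = 1.3 × 10^-5.
The 5% rule fails; solving x² + Ka·x − Ka·C₀ = 0 exactly:
x = (−Ka + √(Ka² + 4·Ka·C₀))/2 = 6.32 × 10^-5 M
pH = −log(6.32 × 10^-5) = 4.20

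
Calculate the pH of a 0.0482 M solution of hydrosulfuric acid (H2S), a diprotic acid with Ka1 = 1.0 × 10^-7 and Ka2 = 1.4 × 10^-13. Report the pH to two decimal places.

pH = 4.16

Since Ka1 ≫ Ka2, the first ionization dominates [H+].
Ka1 = x²/(0.0482 − x) = 1.0 × 10^-7
x ≈ √(1.0 × 10^-7 × 0.0482) = 6.94 × 10^-5 M
pH = −log(6.94 × 10^-5) = 4.16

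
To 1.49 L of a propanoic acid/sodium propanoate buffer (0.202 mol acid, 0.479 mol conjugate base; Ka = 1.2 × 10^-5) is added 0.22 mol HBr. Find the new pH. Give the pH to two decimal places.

Added H+ converts CH3CH2COO- to CH3CH2COOH: CH3CH2COOH → 0.422 mol, CH3CH2COO- → 0.259 mol.
pKa = −log(1.2 × 10^-5) = 4.921
pH = pKa + log([A⁻]/[HA]) = 4.921 + log(0.259/0.422) = 4.921 -0.212

pH = 4.71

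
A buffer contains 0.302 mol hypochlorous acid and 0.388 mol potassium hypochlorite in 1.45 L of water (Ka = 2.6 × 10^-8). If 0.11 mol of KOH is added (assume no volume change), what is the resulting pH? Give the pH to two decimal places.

OH- converts HOCl to OCl-: HOCl → 0.192 mol, OCl- → 0.498 mol.
pKa = −log(2.6 × 10^-8) = 7.585
pH = pKa + log([A⁻]/[HA]) = 7.585 + log(0.498/0.192) = 7.585 +0.414

pH = 8.00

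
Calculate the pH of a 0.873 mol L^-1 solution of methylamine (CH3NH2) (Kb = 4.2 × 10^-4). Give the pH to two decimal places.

CH3NH2 + H2O ⇌ CH3NH3+ + OH-
From the ICE table, Kb = [OH-]²/(0.873 − [OH-]) = 4.2 × 10^-4.
Assume [OH-] ≪ 0.873: [OH-] ≈ √(4.2 × 10^-4 × 0.873) = 1.91 × 10^-2 M
([OH-]/C₀ = 2.2% < 5%, so the approximation holds.)
pOH = 1.72, so pH = 14.00 − pOH = 12.28

pH = 12.28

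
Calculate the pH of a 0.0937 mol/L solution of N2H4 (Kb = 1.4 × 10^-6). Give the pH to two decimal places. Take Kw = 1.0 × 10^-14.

N2H4 + H2O ⇌ N2H5+ + OH-
Kb = x²/(0.0937 − x) = 1.4 × 10^-6
Since Kb ≪ C₀, x ≈ √(Kb·C₀) = 3.62 × 10^-4 M.
pOH = −log(3.62 × 10^-4) = 3.44; pH = 14.00 − 3.44 = 10.56

pH = 10.56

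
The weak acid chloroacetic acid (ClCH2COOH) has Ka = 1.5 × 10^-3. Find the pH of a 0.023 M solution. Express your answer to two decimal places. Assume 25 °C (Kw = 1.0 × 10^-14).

pH = 2.29

ClCH2COOH ⇌ ClCH2COO- + H+
From the ICE table, Ka = [H+]²/(0.023 − [H+]) = 1.5 × 10^-3.
[H+] is not negligible relative to C₀; solve [H+]² + 0.0015·[H+] − 3.45e-05 = 0.
[H+] = (−Ka + √(Ka² + 4·Ka·C₀))/2 = 5.17 × 10^-3 M
pH = −log[H+] = −log(5.17 × 10^-3) = 2.29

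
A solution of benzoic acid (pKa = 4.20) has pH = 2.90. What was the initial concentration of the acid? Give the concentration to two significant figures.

C₀ = 2.6 × 10^-2 M

[H+] = 10^(-2.90) = 1.26 × 10^-3 M = x
Ka = 10^(−4.20) = 6.31 × 10^-5
Ka = x²/(C₀ − x) ⇒ C₀ = x + x²/Ka
C₀ = 1.26 × 10^-3 + (1.26 × 10^-3)²/(6.31 × 10^-5) = 2.64 × 10^-2 M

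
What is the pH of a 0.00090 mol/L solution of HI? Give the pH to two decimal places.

pH = 3.05

HI is a strong acid and dissociates completely, so [H+] = 0.00090 M.
pH = -log(0.0009) = 3.05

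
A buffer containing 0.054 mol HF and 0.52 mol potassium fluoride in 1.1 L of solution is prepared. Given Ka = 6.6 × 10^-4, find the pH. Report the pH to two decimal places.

pH = 4.16

pKa = −log(6.6 × 10^-4) = 3.180
Henderson–Hasselbalch: pH = pKa + log([F-]/[HF]) = 3.180 + log(0.52/0.054)
pH = 3.180 + (+0.984) = 4.16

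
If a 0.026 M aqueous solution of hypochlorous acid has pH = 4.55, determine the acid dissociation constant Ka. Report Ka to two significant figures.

Ka = 3.1 × 10^-8

[H+] = 10^(-4.55) = 2.82 × 10^-5 M
At equilibrium [HA] = 0.026 − 2.82 × 10^-5 = 2.60 × 10^-2 M
Ka = [H+][A-]/[HA] = (2.82 × 10^-5)² / 2.60 × 10^-2 = 3.1 × 10^-8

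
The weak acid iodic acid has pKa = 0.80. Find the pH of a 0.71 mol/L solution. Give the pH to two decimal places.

pH = 0.58

HIO3 ⇌ IO3- + H+
Ka = 10^(−0.80) = 1.58 × 10^-1
From the ICE table, Ka = [H+]²/(0.71 − [H+]) = 1.58 × 10^-1.
The 5% rule fails; solving [H+]² + Ka·[H+] − Ka·C₀ = 0 exactly:
[H+] = [−0.158 + √(0.158² + 0.449)]/2 = 2.65 × 10^-1 M
pH = −log[H+] = −log(2.65 × 10^-1) = 0.58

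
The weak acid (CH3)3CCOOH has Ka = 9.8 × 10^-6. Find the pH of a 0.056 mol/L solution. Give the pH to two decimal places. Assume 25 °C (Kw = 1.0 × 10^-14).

(CH3)3CCOOH ⇌ (CH3)3CCOO- + H+
Let x = [H+] at equilibrium. Ka = x²/(0.056 − x).
Since Ka ≪ C₀, x ≈ √(Ka·C₀) = 7.41 × 10^-4 M.
Check: 1.3% ionized — well under 5%, approximation valid.
pH = −log[H+] = −log(7.41 × 10^-4) = 3.13

pH = 3.13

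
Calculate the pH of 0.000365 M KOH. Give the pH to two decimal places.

pH = 10.56

KOH is a strong base; [OH-] = 0.000365 M.
pOH = -log(0.000365) = 3.44
pH = 14.00 - 3.44 = 10.56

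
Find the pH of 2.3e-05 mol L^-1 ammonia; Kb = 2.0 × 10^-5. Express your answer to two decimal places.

pH = 9.14

NH3 + H2O ⇌ NH4+ + OH-
Kb = x²/(2.3e-05 − x) = 2.0 × 10^-5
Here C₀/Kb ≈ 1.15, so the small-x approximation fails. Use the quadratic:
x = [−2e-05 + √(2e-05² + 1.84e-09)]/2 = 1.37 × 10^-5 M
pOH = 4.86, so pH = 14.00 − pOH = 9.14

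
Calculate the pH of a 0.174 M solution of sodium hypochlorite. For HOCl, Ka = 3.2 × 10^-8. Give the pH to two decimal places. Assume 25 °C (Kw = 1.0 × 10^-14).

pH = 10.37

OCl- is the conjugate base of the weak acid HOCl.
Kb = Kw/Ka = 1.0×10^-14 / 3.2 × 10^-8 = 3.12 × 10^-7
Kb = [OH-]²/(0.174 − [OH-]) = 3.12 × 10^-7
Since Kb ≪ C₀, [OH-] ≈ √(Kb·C₀) = 2.33 × 10^-4 M.
pOH = 3.63, so pH = 14.00 − pOH = 10.37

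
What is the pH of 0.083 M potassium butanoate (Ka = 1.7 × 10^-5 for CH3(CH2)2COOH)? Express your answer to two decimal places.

pH = 8.84

CH3(CH2)2COO- is the conjugate base of the weak acid CH3(CH2)2COOH.
Kb = Kw/Ka = 1.0×10^-14 / 1.7 × 10^-5 = 5.88 × 10^-10
Kb = [OH-]²/(0.083 − [OH-]) = 5.88 × 10^-10
Assume [OH-] ≪ 0.083: [OH-] ≈ √(5.88 × 10^-10 × 0.083) = 6.99 × 10^-6 M
([OH-]/C₀ = 0.0084% < 5%, so the approximation holds.)
pOH = 5.16, so pH = 14.00 − pOH = 8.84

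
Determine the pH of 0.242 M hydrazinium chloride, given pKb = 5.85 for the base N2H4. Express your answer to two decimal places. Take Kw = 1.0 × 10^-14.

N2H5+ is the conjugate acid of the weak base N2H4.
Kb = 10^(−5.85) = 1.41 × 10^-6
Ka = Kw/Kb = 1.0×10^-14 / 1.41 × 10^-6 = 7.09 × 10^-9
From the ICE table, Ka = x²/(0.242 − x) = 7.09 × 10^-9.
Neglecting x in the denominator: x = √(7.09 × 10^-9 × 0.242) = 4.14 × 10^-5 M
pH = −log(4.14 × 10^-5) = 4.38

pH = 4.38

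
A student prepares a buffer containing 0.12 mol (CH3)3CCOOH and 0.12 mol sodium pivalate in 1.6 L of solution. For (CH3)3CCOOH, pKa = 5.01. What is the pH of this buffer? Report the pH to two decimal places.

pH = 5.01

Using pH = pKa + log([base]/[acid]) with [base]/[acid] = 0.12/0.12:
pH = 5.01 + (+0.000) = 5.01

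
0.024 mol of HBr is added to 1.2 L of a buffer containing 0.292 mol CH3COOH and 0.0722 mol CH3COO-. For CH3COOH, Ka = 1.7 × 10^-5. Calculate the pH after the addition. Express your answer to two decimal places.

Added H+ converts CH3COO- to CH3COOH: CH3COOH → 0.316 mol, CH3COO- → 0.0482 mol.
pKa = −log(1.7 × 10^-5) = 4.770
pH = pKa + log([A⁻]/[HA]) = 4.770 + log(0.0482/0.316) = 4.770 -0.817

pH = 3.95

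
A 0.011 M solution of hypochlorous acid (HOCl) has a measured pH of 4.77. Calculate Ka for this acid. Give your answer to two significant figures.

[H+] = 10^(-4.77) = 1.70 × 10^-5 M
At equilibrium [HA] = 0.011 − 1.70 × 10^-5 = 1.10 × 10^-2 M
Ka = [H+][A-]/[HA] = (1.70 × 10^-5)² / 1.10 × 10^-2 = 2.6 × 10^-8

Ka = 2.6 × 10^-8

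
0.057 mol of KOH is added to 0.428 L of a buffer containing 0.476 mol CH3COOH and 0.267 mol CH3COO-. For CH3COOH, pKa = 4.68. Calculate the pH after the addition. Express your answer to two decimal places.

pH = 4.57

After neutralization: n(CH3COOH) = 0.419 mol, n(CH3COO-) = 0.324 mol.
pH = pKa + log(n_CH3COO-/n_CH3COOH) = 4.68 + log(0.324/0.419) = 4.68 + (-0.112)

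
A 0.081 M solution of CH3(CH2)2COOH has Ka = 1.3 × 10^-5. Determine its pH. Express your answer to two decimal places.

CH3(CH2)2COOH ⇌ CH3(CH2)2COO- + H+
From the ICE table, Ka = [H+]²/(0.081 − [H+]) = 1.3 × 10^-5.
Since Ka ≪ C₀, [H+] ≈ √(Ka·C₀) = 1.03 × 10^-3 M.
([H+]/C₀ = 1.3% < 5%, so the approximation holds.)
pH = −log[H+] = −log(1.03 × 10^-3) = 2.99

pH = 2.99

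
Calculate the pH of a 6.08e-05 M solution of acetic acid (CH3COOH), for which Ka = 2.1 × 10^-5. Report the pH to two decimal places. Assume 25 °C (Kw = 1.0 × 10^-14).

CH3COOH ⇌ CH3COO- + H+
Ka = x²/(6.08e-05 − x) = 2.1 × 10^-5
The 5% rule fails; solving x² + Ka·x − Ka·C₀ = 0 exactly:
x = [−2.1e-05 + √(2.1e-05² + 5.11e-09)]/2 = 2.67 × 10^-5 M
pH = −log(2.67 × 10^-5) = 4.57

pH = 4.57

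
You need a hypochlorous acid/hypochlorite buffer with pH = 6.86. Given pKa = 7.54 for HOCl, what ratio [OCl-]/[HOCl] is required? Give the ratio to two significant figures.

pH = pKa + log(r) ⇒ log(r) = 6.86 − 7.54 = -0.68
r = [OCl-]/[HOCl] = 10^(-0.68) = 0.209

ratio = 0.21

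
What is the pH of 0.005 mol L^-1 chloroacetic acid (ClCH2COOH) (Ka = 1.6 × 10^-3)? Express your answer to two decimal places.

pH = 2.67

ClCH2COOH ⇌ ClCH2COO- + H+
Ka = [H+]²/(0.005 − [H+]) = 1.6 × 10^-3
The 5% rule fails; solving [H+]² + Ka·[H+] − Ka·C₀ = 0 exactly:
[H+] = (−Ka + √(Ka² + 4·Ka·C₀))/2 = 2.14 × 10^-3 M
pH = −log[H+] = −log(2.14 × 10^-3) = 2.67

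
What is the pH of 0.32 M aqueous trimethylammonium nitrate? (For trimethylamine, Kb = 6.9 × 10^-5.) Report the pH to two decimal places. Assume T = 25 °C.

(CH3)3NH+ is the conjugate acid of the weak base (CH3)3N.
Ka = Kw/Kb = 1.0×10^-14 / 6.9 × 10^-5 = 1.45 × 10^-10
Ka = [H+]²/(0.32 − [H+]) = 1.45 × 10^-10
Neglecting [H+] in the denominator: [H+] = √(1.45 × 10^-10 × 0.32) = 6.81 × 10^-6 M
pH = −log(6.81 × 10^-6) = 5.17

pH = 5.17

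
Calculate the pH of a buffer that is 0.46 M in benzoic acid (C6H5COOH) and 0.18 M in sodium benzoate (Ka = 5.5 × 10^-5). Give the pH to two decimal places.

pH = 3.85

pKa = −log(5.5 × 10^-5) = 4.260
Using pH = pKa + log([base]/[acid]) with [base]/[acid] = 0.18/0.46:
pH = 4.260 + (-0.407) = 3.85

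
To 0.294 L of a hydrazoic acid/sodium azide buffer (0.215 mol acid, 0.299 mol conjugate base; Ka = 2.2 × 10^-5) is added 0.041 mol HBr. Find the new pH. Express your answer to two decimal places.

After neutralization: n(HN3) = 0.256 mol, n(N3-) = 0.258 mol.
pKa = −log(2.2 × 10^-5) = 4.658
pH = pKa + log([A⁻]/[HA]) = 4.658 + log(0.258/0.256) = 4.658 +0.003

pH = 4.66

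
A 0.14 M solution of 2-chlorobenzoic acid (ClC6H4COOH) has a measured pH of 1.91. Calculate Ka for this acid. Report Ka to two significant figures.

Ka = 1.2 × 10^-3

[H+] = 10^(-1.91) = 1.23 × 10^-2 M
At equilibrium [HA] = 0.14 − 1.23 × 10^-2 = 1.28 × 10^-1 M
Ka = [H+][A-]/[HA] = (1.23 × 10^-2)² / 1.28 × 10^-1 = 1.2 × 10^-3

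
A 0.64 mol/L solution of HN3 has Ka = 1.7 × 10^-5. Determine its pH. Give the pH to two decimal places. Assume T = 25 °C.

pH = 2.48

HN3 ⇌ N3- + H+
Ka = [H+]²/(0.64 − [H+]) = 1.7 × 10^-5
Neglecting [H+] in the denominator: [H+] = √(1.7 × 10^-5 × 0.64) = 3.30 × 10^-3 M
([H+]/C₀ = 0.52% < 5%, so the approximation holds.)
pH = −log(3.30 × 10^-3) = 2.48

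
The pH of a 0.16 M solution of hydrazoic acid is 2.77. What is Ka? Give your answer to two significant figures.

Ka = 1.8 × 10^-5

[H+] = 10^(-2.77) = 1.70 × 10^-3 M
At equilibrium [HA] = 0.16 − 1.70 × 10^-3 = 1.58 × 10^-1 M
Ka = [H+][A-]/[HA] = (1.70 × 10^-3)² / 1.58 × 10^-1 = 1.8 × 10^-5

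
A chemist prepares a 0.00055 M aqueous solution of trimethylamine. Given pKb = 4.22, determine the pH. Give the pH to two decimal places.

pH = 10.19

(CH3)3N + H2O ⇌ (CH3)3NH+ + OH-
Kb = 10^(−4.22) = 6.03 × 10^-5
From the ICE table, Kb = [OH-]²/(0.00055 − [OH-]) = 6.03 × 10^-5.
[OH-] is not negligible relative to C₀; solve [OH-]² + 6.03e-05·[OH-] − 3.32e-08 = 0.
[OH-] = [−6.03e-05 + √(6.03e-05² + 1.33e-07)]/2 = 1.54 × 10^-4 M
pOH = −log(1.54 × 10^-4) = 3.81; pH = 14.00 − 3.81 = 10.19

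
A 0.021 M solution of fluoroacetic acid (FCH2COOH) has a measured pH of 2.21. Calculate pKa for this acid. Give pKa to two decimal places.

[H+] = 10^(-2.21) = 6.17 × 10^-3 M
At equilibrium [HA] = 0.021 − 6.17 × 10^-3 = 1.48 × 10^-2 M
Ka = [H+][A-]/[HA] = (6.17 × 10^-3)² / 1.48 × 10^-2 = 2.57 × 10^-3
pKa = -log(2.57 × 10^-3) = 2.59

pKa = 2.59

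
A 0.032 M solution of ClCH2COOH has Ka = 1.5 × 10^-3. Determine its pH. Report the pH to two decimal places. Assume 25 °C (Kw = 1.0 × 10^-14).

pH = 2.21

ClCH2COOH ⇌ ClCH2COO- + H+
Let x = [H+] at equilibrium. Ka = x²/(0.032 − x).
Here C₀/Ka ≈ 21.3, so the small-x approximation fails. Use the quadratic:
x = (−Ka + √(Ka² + 4·Ka·C₀))/2 = 6.22 × 10^-3 M
pH = −log[H+] = −log(6.22 × 10^-3) = 2.21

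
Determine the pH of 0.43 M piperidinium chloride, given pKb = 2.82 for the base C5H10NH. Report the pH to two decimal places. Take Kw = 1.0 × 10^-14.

pH = 5.77

C5H10NH2+ is the conjugate acid of the weak base C5H10NH.
Kb = 10^(−2.82) = 1.51 × 10^-3
Ka = Kw/Kb = 1.0×10^-14 / 1.51 × 10^-3 = 6.62 × 10^-12
Ka = [H+]²/(0.43 − [H+]) = 6.62 × 10^-12
Since Ka ≪ C₀, [H+] ≈ √(Ka·C₀) = 1.69 × 10^-6 M.
Check: 0.00039% ionized — well under 5%, approximation valid.
pH = −log[H+] = −log(1.69 × 10^-6) = 5.77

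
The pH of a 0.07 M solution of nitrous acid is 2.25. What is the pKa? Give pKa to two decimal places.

pKa = 3.31

[H+] = 10^(-2.25) = 5.62 × 10^-3 M
At equilibrium [HA] = 0.07 − 5.62 × 10^-3 = 6.44 × 10^-2 M
Ka = [H+][A-]/[HA] = (5.62 × 10^-3)² / 6.44 × 10^-2 = 4.90 × 10^-4
pKa = -log(4.90 × 10^-4) = 3.31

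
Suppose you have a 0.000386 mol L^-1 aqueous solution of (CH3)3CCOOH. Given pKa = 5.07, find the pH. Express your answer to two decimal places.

pH = 4.27

(CH3)3CCOOH ⇌ (CH3)3CCOO- + H+
Ka = 10^(−5.07) = 8.51 × 10^-6
Let x = [H+] at equilibrium. Ka = x²/(0.000386 − x).
The 5% rule fails; solving x² + Ka·x − Ka·C₀ = 0 exactly:
x = (−Ka + √(Ka² + 4·Ka·C₀))/2 = 5.32 × 10^-5 M
pH = −log(5.32 × 10^-5) = 4.27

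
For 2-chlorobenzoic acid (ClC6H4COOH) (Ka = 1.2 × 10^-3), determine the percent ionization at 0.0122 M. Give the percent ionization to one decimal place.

ClC6H4COOH ⇌ ClC6H4COO- + H+; let x = [H+] at equilibrium.
Solve x² + 0.0012x − 1.46e-05 = 0 → x = 3.27 × 10^-3 M
Fraction ionized = 3.27 × 10^-3 / 0.0122 = 0.2680 → 26.8%

26.8%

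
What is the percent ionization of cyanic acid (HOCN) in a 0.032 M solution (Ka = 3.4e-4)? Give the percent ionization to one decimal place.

9.8%

HOCN ⇌ OCN- + H+; let x = [H+] at equilibrium.
Solve x² + 0.00034x − 1.09e-05 = 0 → x = 3.13 × 10^-3 M
% ionization = x/C₀ × 100% = 3.13 × 10^-3/0.032 × 100% = 9.8%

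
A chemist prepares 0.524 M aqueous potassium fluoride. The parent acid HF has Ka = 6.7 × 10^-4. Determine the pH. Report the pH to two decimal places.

pH = 8.45

F- is the conjugate base of the weak acid HF.
Kb = Kw/Ka = 1.0×10^-14 / 6.7 × 10^-4 = 1.49 × 10^-11
From the ICE table, Kb = [OH-]²/(0.524 − [OH-]) = 1.49 × 10^-11.
Neglecting [OH-] in the denominator: [OH-] = √(1.49 × 10^-11 × 0.524) = 2.79 × 10^-6 M
pOH = 5.55, so pH = 14.00 − pOH = 8.45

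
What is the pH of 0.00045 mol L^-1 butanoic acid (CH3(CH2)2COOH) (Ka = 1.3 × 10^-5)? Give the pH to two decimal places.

CH3(CH2)2COOH ⇌ CH3(CH2)2COO- + H+
From the ICE table, Ka = x²/(0.00045 − x) = 1.3 × 10^-5.
The 5% rule fails; solving x² + Ka·x − Ka·C₀ = 0 exactly:
x = (−Ka + √(Ka² + 4·Ka·C₀))/2 = 7.03 × 10^-5 M
pH = −log[H+] = −log(7.03 × 10^-5) = 4.15

pH = 4.15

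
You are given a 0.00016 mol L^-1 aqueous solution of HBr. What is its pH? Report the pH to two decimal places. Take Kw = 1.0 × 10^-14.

HBr is a strong acid and dissociates completely, so [H+] = 0.00016 M.
pH = -log(0.00016) = 3.80

pH = 3.80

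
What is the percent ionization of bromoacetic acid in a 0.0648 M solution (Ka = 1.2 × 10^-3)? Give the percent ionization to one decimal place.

BrCH2COOH ⇌ BrCH2COO- + H+; let x = [H+] at equilibrium.
Ka = x²/(C₀ − x); solving the quadratic gives x = 8.24 × 10^-3 M.
Fraction ionized = 8.24 × 10^-3 / 0.0648 = 0.1272 → 12.7%

12.7%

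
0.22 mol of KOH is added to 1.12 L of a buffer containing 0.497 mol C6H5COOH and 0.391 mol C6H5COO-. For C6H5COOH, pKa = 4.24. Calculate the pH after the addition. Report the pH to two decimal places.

After neutralization: n(C6H5COOH) = 0.277 mol, n(C6H5COO-) = 0.611 mol.
Henderson–Hasselbalch with mole ratio 0.611/0.277: pH = 4.24 + (+0.344)

pH = 4.58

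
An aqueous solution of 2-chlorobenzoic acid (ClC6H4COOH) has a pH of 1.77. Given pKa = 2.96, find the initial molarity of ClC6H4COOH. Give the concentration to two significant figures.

C₀ = 2.8 × 10^-1 M

[H+] = 10^(-1.77) = 1.70 × 10^-2 M = x
Ka = 10^(−2.96) = 1.10 × 10^-3
Ka = x²/(C₀ − x) ⇒ C₀ = x + x²/Ka
C₀ = 1.70 × 10^-2 + (1.70 × 10^-2)²/(1.10 × 10^-3) = 2.80 × 10^-1 M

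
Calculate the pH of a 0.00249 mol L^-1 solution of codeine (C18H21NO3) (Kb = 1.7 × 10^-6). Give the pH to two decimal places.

C18H21NO3 + H2O ⇌ C18H22NO3+ + OH-
Kb = [OH-]²/(0.00249 − [OH-]) = 1.7 × 10^-6
Neglecting [OH-] in the denominator: [OH-] = √(1.7 × 10^-6 × 0.00249) = 6.51 × 10^-5 M
Check: 2.6% ionized — well under 5%, approximation valid.
pOH = −log(6.51 × 10^-5) = 4.19; pH = 14.00 − 4.19 = 9.81

pH = 9.81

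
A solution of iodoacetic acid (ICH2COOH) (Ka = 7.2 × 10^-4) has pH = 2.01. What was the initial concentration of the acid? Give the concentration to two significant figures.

[H+] = 10^(-2.01) = 9.77 × 10^-3 M = x
Ka = x²/(C₀ − x) ⇒ C₀ = x + x²/Ka
C₀ = 9.77 × 10^-3 + (9.77 × 10^-3)²/(7.2 × 10^-4) = 1.42 × 10^-1 M

C₀ = 1.4 × 10^-1 M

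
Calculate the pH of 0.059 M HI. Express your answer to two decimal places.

pH = 1.23

HI is a strong acid and dissociates completely, so [H+] = 0.059 M.
pH = -log(0.059) = 1.23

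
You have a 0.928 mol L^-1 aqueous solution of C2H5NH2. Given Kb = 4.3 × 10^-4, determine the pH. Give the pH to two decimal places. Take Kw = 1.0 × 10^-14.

C2H5NH2 + H2O ⇌ C2H5NH3+ + OH-
Kb = x²/(0.928 − x) = 4.3 × 10^-4
Neglecting x in the denominator: x = √(4.3 × 10^-4 × 0.928) = 2.00 × 10^-2 M
pOH = −log(2.00 × 10^-2) = 1.70; pH = 14.00 − 1.70 = 12.30

pH = 12.30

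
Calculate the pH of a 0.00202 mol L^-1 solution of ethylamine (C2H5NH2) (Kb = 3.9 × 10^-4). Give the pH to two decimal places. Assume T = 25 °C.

C2H5NH2 + H2O ⇌ C2H5NH3+ + OH-
Kb = x²/(0.00202 − x) = 3.9 × 10^-4
x is not negligible relative to C₀; solve x² + 0.00039·x − 7.88e-07 = 0.
x = [−0.00039 + √(0.00039² + 3.15e-06)]/2 = 7.14 × 10^-4 M
pOH = 3.15, so pH = 14.00 − pOH = 10.85

pH = 10.85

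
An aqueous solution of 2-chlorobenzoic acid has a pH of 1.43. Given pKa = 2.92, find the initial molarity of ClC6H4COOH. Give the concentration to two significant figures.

[H+] = 10^(-1.43) = 3.72 × 10^-2 M = x
Ka = 10^(−2.92) = 1.20 × 10^-3
Ka = x²/(C₀ − x) ⇒ C₀ = x + x²/Ka
C₀ = 3.72 × 10^-2 + (3.72 × 10^-2)²/(1.20 × 10^-3) = 1.19 M

C₀ = 1.2 M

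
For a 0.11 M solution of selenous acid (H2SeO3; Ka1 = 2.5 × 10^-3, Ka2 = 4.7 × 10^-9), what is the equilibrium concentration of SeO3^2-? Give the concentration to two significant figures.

4.7 × 10^-9 M

First ionization gives [H+] ≈ [HSeO3-] = 1.54 × 10^-2 M.
Second step: Ka2 = [H+][SeO3^2-]/[HSeO3-] ≈ [SeO3^2-] (since [H+] ≈ [HSeO3-]).
So [SeO3^2-] ≈ Ka2.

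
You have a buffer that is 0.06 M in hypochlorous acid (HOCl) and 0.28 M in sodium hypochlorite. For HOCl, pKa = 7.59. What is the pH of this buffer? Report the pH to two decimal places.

Henderson–Hasselbalch: pH = pKa + log([OCl-]/[HOCl]) = 7.59 + log(0.28/0.06)
pH = 7.59 + (+0.669) = 8.26

pH = 8.26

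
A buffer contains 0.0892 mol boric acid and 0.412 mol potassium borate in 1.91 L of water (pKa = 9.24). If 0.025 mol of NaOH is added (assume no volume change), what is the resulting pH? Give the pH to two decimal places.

OH- converts B(OH)3 to B(OH)4-: B(OH)3 → 0.0642 mol, B(OH)4- → 0.437 mol.
Henderson–Hasselbalch with mole ratio 0.437/0.0642: pH = 9.24 + (+0.833)

pH = 10.07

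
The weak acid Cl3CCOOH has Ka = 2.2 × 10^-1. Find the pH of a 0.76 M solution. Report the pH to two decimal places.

pH = 0.50

Cl3CCOOH ⇌ Cl3CCOO- + H+
Ka = [H+]²/(0.76 − [H+]) = 2.2 × 10^-1
The 5% rule fails; solving [H+]² + Ka·[H+] − Ka·C₀ = 0 exactly:
[H+] = (−Ka + √(Ka² + 4·Ka·C₀))/2 = 3.13 × 10^-1 M
pH = −log[H+] = −log(3.13 × 10^-1) = 0.50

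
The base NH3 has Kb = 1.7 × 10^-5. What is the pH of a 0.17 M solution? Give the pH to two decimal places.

pH = 11.23

NH3 + H2O ⇌ NH4+ + OH-
Kb = x²/(0.17 − x) = 1.7 × 10^-5
Neglecting x in the denominator: x = √(1.7 × 10^-5 × 0.17) = 1.70 × 10^-3 M
pOH = 2.77, so pH = 14.00 − pOH = 11.23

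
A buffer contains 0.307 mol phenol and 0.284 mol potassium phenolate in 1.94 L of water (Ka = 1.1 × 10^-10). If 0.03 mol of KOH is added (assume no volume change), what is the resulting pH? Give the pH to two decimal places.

OH- converts C6H5OH to C6H5O-: C6H5OH → 0.277 mol, C6H5O- → 0.314 mol.
pKa = −log(1.1 × 10^-10) = 9.959
pH = pKa + log([A⁻]/[HA]) = 9.959 + log(0.314/0.277) = 9.959 +0.054

pH = 10.01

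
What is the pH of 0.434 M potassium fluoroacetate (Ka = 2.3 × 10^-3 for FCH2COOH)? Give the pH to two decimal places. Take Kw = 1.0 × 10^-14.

pH = 8.14

FCH2COO- is the conjugate base of the weak acid FCH2COOH.
Kb = Kw/Ka = 1.0×10^-14 / 2.3 × 10^-3 = 4.35 × 10^-12
From the ICE table, Kb = x²/(0.434 − x) = 4.35 × 10^-12.
Assume x ≪ 0.434: x ≈ √(4.35 × 10^-12 × 0.434) = 1.37 × 10^-6 M
Check: 0.00032% ionized — well under 5%, approximation valid.
pOH = 5.86, so pH = 14.00 − pOH = 8.14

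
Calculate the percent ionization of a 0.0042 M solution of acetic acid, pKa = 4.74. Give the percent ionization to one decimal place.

CH3COOH ⇌ CH3COO- + H+; let x = [H+] at equilibrium.
Ka = 10^(−4.74) = 1.82 × 10^-5
Ka = x²/(C₀ − x); solving the quadratic gives x = 2.68 × 10^-4 M.
% ionization = x/C₀ × 100% = 2.68 × 10^-4/0.0042 × 100% = 6.4%

6.4%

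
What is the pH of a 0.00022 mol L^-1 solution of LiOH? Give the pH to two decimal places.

pH = 10.34

LiOH is a strong base; [OH-] = 0.00022 M.
pOH = -log(0.00022) = 3.66
pH = 14.00 - 3.66 = 10.34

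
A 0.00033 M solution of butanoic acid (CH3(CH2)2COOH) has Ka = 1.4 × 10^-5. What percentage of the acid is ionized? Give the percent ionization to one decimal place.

18.6%

CH3(CH2)2COOH ⇌ CH3(CH2)2COO- + H+; let x = [H+] at equilibrium.
Ka = x²/(C₀ − x); solving the quadratic gives x = 6.13 × 10^-5 M.
Fraction ionized = 6.13 × 10^-5 / 0.00033 = 0.1858 → 18.6%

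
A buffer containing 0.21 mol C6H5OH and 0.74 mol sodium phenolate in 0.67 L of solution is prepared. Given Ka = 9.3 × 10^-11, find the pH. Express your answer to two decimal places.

pKa = −log(9.3 × 10^-11) = 10.032
pH = pKa + log([A⁻]/[HA]) = 10.032 + log(0.74/0.21)
pH = 10.032 + (+0.547) = 10.58

pH = 10.58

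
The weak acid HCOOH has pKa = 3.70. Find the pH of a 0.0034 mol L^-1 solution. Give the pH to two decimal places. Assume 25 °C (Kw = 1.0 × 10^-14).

pH = 3.14

HCOOH ⇌ HCOO- + H+
Ka = 10^(−3.70) = 2.00 × 10^-4
From the ICE table, Ka = [H+]²/(0.0034 − [H+]) = 2.00 × 10^-4.
Here C₀/Ka ≈ 17, so the small-[H+] approximation fails. Use the quadratic:
[H+] = [−0.0002 + √(0.0002² + 2.72e-06)]/2 = 7.31 × 10^-4 M
pH = −log(7.31 × 10^-4) = 3.14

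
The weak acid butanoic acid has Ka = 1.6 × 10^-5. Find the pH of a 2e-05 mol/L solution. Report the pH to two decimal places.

CH3(CH2)2COOH ⇌ CH3(CH2)2COO- + H+
Let x = [H+] at equilibrium. Ka = x²/(2e-05 − x).
x is not negligible relative to C₀; solve x² + 1.6e-05·x − 3.2e-10 = 0.
x = (−Ka + √(Ka² + 4·Ka·C₀))/2 = 1.16 × 10^-5 M
pH = −log(1.16 × 10^-5) = 4.94

pH = 4.94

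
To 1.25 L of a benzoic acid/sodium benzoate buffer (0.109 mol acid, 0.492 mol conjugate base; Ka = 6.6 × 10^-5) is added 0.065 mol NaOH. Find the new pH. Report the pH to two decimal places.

After neutralization: n(C6H5COOH) = 0.044 mol, n(C6H5COO-) = 0.557 mol.
pKa = −log(6.6 × 10^-5) = 4.180
pH = pKa + log([A⁻]/[HA]) = 4.180 + log(0.557/0.044) = 4.180 +1.102

pH = 5.28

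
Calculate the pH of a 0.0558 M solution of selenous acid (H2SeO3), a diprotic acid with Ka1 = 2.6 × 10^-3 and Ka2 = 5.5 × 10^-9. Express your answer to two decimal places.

Ka1 ≫ Ka2, so treat the first dissociation as the only significant source of H+.
Ka1 = x²/(0.0558 − x) = 2.6 × 10^-3
Solving the quadratic: x = (−Ka1 + √(Ka1² + 4·Ka1·C₀))/2 = 1.08 × 10^-2 M
pH = −log(1.08 × 10^-2) = 1.97

pH = 1.97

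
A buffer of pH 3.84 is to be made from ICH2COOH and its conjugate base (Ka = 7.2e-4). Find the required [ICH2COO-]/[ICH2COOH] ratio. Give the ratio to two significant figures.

ratio = 5.0

pKa = -log(7.2 × 10^-4) = 3.143
pH = pKa + log(r) ⇒ log(r) = 3.84 − 3.143 = +0.697
r = [ICH2COO-]/[ICH2COOH] = 10^(+0.697) = 4.98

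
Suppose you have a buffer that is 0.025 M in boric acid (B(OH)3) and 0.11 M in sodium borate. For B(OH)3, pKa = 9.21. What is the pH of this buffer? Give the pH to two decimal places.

Henderson–Hasselbalch: pH = pKa + log([B(OH)4-]/[B(OH)3]) = 9.21 + log(0.11/0.025)
pH = 9.21 + (+0.643) = 9.85

pH = 9.85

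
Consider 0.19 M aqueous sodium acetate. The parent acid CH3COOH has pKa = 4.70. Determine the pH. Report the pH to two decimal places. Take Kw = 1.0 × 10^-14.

CH3COO- is the conjugate base of the weak acid CH3COOH.
Ka = 10^(−4.70) = 2.00 × 10^-5
Kb = Kw/Ka = 1.0×10^-14 / 2.00 × 10^-5 = 5.00 × 10^-10
From the ICE table, Kb = [OH-]²/(0.19 − [OH-]) = 5.00 × 10^-10.
Neglecting [OH-] in the denominator: [OH-] = √(5.00 × 10^-10 × 0.19) = 9.75 × 10^-6 M
pOH = −log(9.75 × 10^-6) = 5.01; pH = 14.00 − 5.01 = 8.99

pH = 8.99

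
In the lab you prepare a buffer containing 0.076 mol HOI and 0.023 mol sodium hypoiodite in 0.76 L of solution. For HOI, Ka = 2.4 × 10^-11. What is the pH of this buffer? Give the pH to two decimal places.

pKa = −log(2.4 × 10^-11) = 10.620
Henderson–Hasselbalch: pH = pKa + log([OI-]/[HOI]) = 10.620 + log(0.023/0.076)
pH = 10.620 + (-0.519) = 10.10

pH = 10.10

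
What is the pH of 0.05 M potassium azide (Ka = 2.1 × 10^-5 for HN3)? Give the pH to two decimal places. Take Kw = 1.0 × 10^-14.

N3- is the conjugate base of the weak acid HN3.
Kb = Kw/Ka = 1.0×10^-14 / 2.1 × 10^-5 = 4.76 × 10^-10
Let x = [OH-] at equilibrium. Kb = x²/(0.05 − x).
Neglecting x in the denominator: x = √(4.76 × 10^-10 × 0.05) = 4.88 × 10^-6 M
pOH = 5.31, so pH = 14.00 − pOH = 8.69

pH = 8.69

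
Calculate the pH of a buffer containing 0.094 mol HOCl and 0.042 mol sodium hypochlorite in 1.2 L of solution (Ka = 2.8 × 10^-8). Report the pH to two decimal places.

pH = 7.20

pKa = −log(2.8 × 10^-8) = 7.553
pH = pKa + log([A⁻]/[HA]) = 7.553 + log(0.042/0.094)
pH = 7.553 + (-0.350) = 7.20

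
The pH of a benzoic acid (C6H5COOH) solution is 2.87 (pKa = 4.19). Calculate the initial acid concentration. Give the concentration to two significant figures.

[H+] = 10^(-2.87) = 1.35 × 10^-3 M = x
Ka = 10^(−4.19) = 6.46 × 10^-5
Ka = x²/(C₀ − x) ⇒ C₀ = x + x²/Ka
C₀ = 1.35 × 10^-3 + (1.35 × 10^-3)²/(6.46 × 10^-5) = 2.96 × 10^-2 M

C₀ = 3.0 × 10^-2 M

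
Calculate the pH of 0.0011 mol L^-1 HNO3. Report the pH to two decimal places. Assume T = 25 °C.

pH = 2.96

HNO3 is a strong acid and dissociates completely, so [H+] = 0.0011 M.
pH = -log(0.0011) = 2.96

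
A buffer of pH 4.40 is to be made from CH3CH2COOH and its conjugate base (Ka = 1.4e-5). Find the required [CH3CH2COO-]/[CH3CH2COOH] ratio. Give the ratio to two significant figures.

pKa = -log(1.4 × 10^-5) = 4.854
pH = pKa + log(r) ⇒ log(r) = 4.40 − 4.854 = -0.454
r = [CH3CH2COO-]/[CH3CH2COOH] = 10^(-0.454) = 0.352

ratio = 0.35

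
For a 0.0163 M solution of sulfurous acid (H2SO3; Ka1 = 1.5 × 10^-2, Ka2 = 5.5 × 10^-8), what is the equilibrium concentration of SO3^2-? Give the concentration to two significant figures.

5.5 × 10^-8 M

First ionization gives [H+] ≈ [HSO3-] = 9.84 × 10^-3 M.
Second step: Ka2 = [H+][SO3^2-]/[HSO3-] ≈ [SO3^2-] (since [H+] ≈ [HSO3-]).
So [SO3^2-] ≈ Ka2.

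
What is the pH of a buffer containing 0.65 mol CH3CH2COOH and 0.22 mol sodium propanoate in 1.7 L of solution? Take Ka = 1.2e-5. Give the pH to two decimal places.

pKa = −log(1.2 × 10^-5) = 4.921
pH = pKa + log([A⁻]/[HA]) = 4.921 + log(0.22/0.65)
pH = 4.921 + (-0.470) = 4.45

pH = 4.45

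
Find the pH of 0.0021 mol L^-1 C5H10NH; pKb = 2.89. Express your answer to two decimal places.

pH = 11.05

C5H10NH + H2O ⇌ C5H10NH2+ + OH-
Kb = 10^(−2.89) = 1.29 × 10^-3
Kb = x²/(0.0021 − x) = 1.29 × 10^-3
The 5% rule fails; solving x² + Kb·x − Kb·C₀ = 0 exactly:
x = (−Kb + √(Kb² + 4·Kb·C₀))/2 = 1.12 × 10^-3 M
pOH = −log(1.12 × 10^-3) = 2.95; pH = 14.00 − 2.95 = 11.05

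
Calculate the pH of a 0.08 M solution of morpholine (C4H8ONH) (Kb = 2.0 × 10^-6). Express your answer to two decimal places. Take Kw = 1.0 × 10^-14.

C4H8ONH + H2O ⇌ C4H8ONH2+ + OH-
Let x = [OH-] at equilibrium. Kb = x²/(0.08 − x).
Assume x ≪ 0.08: x ≈ √(2.0 × 10^-6 × 0.08) = 4.00 × 10^-4 M
Check: 0.5% ionized — well under 5%, approximation valid.
pOH = −log(4.00 × 10^-4) = 3.40; pH = 14.00 − 3.40 = 10.60

pH = 10.60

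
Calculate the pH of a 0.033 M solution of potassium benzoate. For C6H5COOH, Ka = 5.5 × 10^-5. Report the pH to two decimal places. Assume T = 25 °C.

pH = 8.39

C6H5COO- is the conjugate base of the weak acid C6H5COOH.
Kb = Kw/Ka = 1.0×10^-14 / 5.5 × 10^-5 = 1.82 × 10^-10
Kb = x²/(0.033 − x) = 1.82 × 10^-10
Neglecting x in the denominator: x = √(1.82 × 10^-10 × 0.033) = 2.45 × 10^-6 M
(x/C₀ = 0.0074% < 5%, so the approximation holds.)
pOH = −log(2.45 × 10^-6) = 5.61; pH = 14.00 − 5.61 = 8.39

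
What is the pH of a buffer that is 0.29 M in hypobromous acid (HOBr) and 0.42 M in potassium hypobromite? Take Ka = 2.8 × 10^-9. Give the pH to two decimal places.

pH = 8.71

pKa = −log(2.8 × 10^-9) = 8.553
pH = pKa + log([A⁻]/[HA]) = 8.553 + log(0.42/0.29)
pH = 8.553 + (+0.161) = 8.71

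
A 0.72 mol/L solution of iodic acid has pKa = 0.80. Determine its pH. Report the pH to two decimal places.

HIO3 ⇌ IO3- + H+
Ka = 10^(−0.80) = 1.58 × 10^-1
Let x = [H+] at equilibrium. Ka = x²/(0.72 − x).
Here C₀/Ka ≈ 4.56, so the small-x approximation fails. Use the quadratic:
x = [−0.158 + √(0.158² + 0.455)]/2 = 2.67 × 10^-1 M
pH = −log[H+] = −log(2.67 × 10^-1) = 0.57

pH = 0.57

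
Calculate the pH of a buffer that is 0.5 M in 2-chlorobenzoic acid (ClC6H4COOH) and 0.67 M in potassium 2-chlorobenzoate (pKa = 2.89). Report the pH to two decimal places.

Henderson–Hasselbalch: pH = pKa + log([ClC6H4COO-]/[ClC6H4COOH]) = 2.89 + log(0.67/0.5)
pH = 2.89 + (+0.127) = 3.02

pH = 3.02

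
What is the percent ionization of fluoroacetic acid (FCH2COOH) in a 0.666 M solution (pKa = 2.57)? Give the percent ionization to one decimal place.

FCH2COOH ⇌ FCH2COO- + H+; let x = [H+] at equilibrium.
Ka = 10^(−2.57) = 2.69 × 10^-3
Ka = x²/(C₀ − x); solving the quadratic gives x = 4.10 × 10^-2 M.
Fraction ionized = 4.10 × 10^-2 / 0.666 = 0.0616 → 6.2%

6.2%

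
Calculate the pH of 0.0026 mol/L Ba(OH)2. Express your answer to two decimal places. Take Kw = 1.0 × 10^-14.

pH = 11.72

Ba(OH)2 is a strong base (each formula unit releases 2 OH-); [OH-] = 0.0052 M.
pOH = -log(0.0052) = 2.28
pH = 14.00 - 2.28 = 11.72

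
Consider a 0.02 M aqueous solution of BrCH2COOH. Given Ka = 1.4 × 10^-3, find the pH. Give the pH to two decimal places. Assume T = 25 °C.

BrCH2COOH ⇌ BrCH2COO- + H+
Let x = [H+] at equilibrium. Ka = x²/(0.02 − x).
x is not negligible relative to C₀; solve x² + 0.0014·x − 2.8e-05 = 0.
x = (−Ka + √(Ka² + 4·Ka·C₀))/2 = 4.64 × 10^-3 M
pH = −log[H+] = −log(4.64 × 10^-3) = 2.33

pH = 2.33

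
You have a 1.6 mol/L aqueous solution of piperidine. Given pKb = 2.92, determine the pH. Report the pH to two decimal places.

pH = 12.64

C5H10NH + H2O ⇌ C5H10NH2+ + OH-
Kb = 10^(−2.92) = 1.20 × 10^-3
From the ICE table, Kb = [OH-]²/(1.6 − [OH-]) = 1.20 × 10^-3.
Assume [OH-] ≪ 1.6: [OH-] ≈ √(1.20 × 10^-3 × 1.6) = 4.38 × 10^-2 M
Check: 2.7% ionized — well under 5%, approximation valid.
pOH = −log(4.38 × 10^-2) = 1.36; pH = 14.00 − 1.36 = 12.64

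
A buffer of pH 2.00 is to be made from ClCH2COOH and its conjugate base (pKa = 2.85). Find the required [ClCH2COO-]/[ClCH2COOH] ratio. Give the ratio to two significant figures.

ratio = 0.14

pH = pKa + log(r) ⇒ log(r) = 2.00 − 2.85 = -0.85
r = [ClCH2COO-]/[ClCH2COOH] = 10^(-0.85) = 0.141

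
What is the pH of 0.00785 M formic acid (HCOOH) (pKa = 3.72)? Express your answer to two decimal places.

HCOOH ⇌ HCOO- + H+
Ka = 10^(−3.72) = 1.91 × 10^-4
Let x = [H+] at equilibrium. Ka = x²/(0.00785 − x).
The 5% rule fails; solving x² + Ka·x − Ka·C₀ = 0 exactly:
x = [−0.000191 + √(0.000191² + 6e-06)]/2 = 1.13 × 10^-3 M
pH = −log[H+] = −log(1.13 × 10^-3) = 2.95

pH = 2.95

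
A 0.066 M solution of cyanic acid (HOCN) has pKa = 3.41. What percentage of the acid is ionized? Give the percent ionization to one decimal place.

HOCN ⇌ OCN- + H+; let x = [H+] at equilibrium.
Ka = 10^(−3.41) = 3.89 × 10^-4
Ka = x²/(C₀ − x); solving the quadratic gives x = 4.88 × 10^-3 M.
% ionization = x/C₀ × 100% = 4.88 × 10^-3/0.066 × 100% = 7.4%

7.4%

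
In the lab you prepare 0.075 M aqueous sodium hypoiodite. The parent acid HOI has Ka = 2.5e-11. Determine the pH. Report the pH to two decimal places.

pH = 11.72

OI- is the conjugate base of the weak acid HOI.
Kb = Kw/Ka = 1.0×10^-14 / 2.5 × 10^-11 = 4.00 × 10^-4
Kb = [OH-]²/(0.075 − [OH-]) = 4.00 × 10^-4
[OH-] is not negligible relative to C₀; solve [OH-]² + 0.0004·[OH-] − 3e-05 = 0.
[OH-] = (−Kb + √(Kb² + 4·Kb·C₀))/2 = 5.28 × 10^-3 M
pOH = −log(5.28 × 10^-3) = 2.28; pH = 14.00 − 2.28 = 11.72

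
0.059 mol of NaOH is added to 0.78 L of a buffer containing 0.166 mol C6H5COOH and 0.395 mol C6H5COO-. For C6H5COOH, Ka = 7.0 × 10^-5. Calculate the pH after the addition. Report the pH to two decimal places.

After neutralization: n(C6H5COOH) = 0.107 mol, n(C6H5COO-) = 0.454 mol.
pKa = −log(7.0 × 10^-5) = 4.155
Henderson–Hasselbalch with mole ratio 0.454/0.107: pH = 4.155 + (+0.628)

pH = 4.78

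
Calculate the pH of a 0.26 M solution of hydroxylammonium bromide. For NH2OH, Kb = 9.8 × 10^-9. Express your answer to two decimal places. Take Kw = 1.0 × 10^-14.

pH = 3.29

NH3OH+ is the conjugate acid of the weak base NH2OH.
Ka = Kw/Kb = 1.0×10^-14 / 9.8 × 10^-9 = 1.02 × 10^-6
Ka = x²/(0.26 − x) = 1.02 × 10^-6
Since Ka ≪ C₀, x ≈ √(Ka·C₀) = 5.15 × 10^-4 M.
(x/C₀ = 0.2% < 5%, so the approximation holds.)
pH = −log(5.15 × 10^-4) = 3.29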